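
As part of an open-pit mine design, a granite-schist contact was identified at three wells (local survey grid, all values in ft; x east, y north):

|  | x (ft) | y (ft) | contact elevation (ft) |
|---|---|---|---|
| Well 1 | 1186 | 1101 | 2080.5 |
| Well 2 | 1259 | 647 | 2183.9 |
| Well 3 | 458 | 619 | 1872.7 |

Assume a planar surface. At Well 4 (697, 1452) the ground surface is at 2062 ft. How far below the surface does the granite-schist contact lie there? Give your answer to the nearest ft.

232 ft

Let the plane be z = a·x + b·y + c.
Well 2−Well 1: 73a − 454b = 103.4;  Well 3−Well 1: −728a − 482b = −207.8.
Solving gives a = 0.39426, b = −0.16436.
Then c = 2080.5 − a·1186 − b·1101 = 1793.87.
At (697, 1452): z_contact = 274.8 − 238.6 + 1793.87 = 1830.0 ft.
Depth below ground = 2062 − 1830.0 = 232 ft.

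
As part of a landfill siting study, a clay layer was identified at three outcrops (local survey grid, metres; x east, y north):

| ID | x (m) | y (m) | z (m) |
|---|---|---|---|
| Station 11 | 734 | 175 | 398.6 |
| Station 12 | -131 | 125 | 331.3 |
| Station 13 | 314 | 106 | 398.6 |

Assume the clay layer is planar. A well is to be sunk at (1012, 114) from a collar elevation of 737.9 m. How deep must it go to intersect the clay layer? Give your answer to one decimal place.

Two edge vectors: Station 11→Station 12 = (-865, -50, -67.3), Station 11→Station 13 = (-420, -69, 0).
Normal n = (Station 11→Station 12) × (Station 11→Station 13) = (-4643.7, 28266, 38685).
So ∂z/∂x = −n_x/n_z = 0.120039 and ∂z/∂y = −n_y/n_z = −0.730671.
Intercept c from Station 11: 398.6 − 88.11 + 127.87 = 438.36.
At (1012, 114): z_contact = 121.48 − 83.30 + 438.36 = 476.54 m.
Depth below ground = 737.9 − 476.54 = 261.4 m.

261.4 m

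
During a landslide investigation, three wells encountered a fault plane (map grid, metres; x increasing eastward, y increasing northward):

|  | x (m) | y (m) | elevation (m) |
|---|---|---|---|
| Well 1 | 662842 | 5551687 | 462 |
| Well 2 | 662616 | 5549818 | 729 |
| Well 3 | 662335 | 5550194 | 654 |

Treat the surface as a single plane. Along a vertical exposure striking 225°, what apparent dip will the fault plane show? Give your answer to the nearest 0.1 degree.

Two edge vectors: Well 1→Well 2 = (-226, -1869, 267), Well 1→Well 3 = (-507, -1493, 192).
Normal n = (Well 1→Well 2) × (Well 1→Well 3) = (39783, -91977, -610165).
So ∂z/∂x = −n_x/n_z = 0.06520 and ∂z/∂y = −n_y/n_z = −0.15074.
Unit vector along 225° is (sin 225°, cos 225°) = (-0.7071, -0.7071).
Slope in that direction = a·(-0.7071) + b·(-0.7071) = 0.06049.
Apparent dip = arctan|0.06049| = 3.5° (true dip is 9.3°, so apparent ≤ true as expected).

3.5°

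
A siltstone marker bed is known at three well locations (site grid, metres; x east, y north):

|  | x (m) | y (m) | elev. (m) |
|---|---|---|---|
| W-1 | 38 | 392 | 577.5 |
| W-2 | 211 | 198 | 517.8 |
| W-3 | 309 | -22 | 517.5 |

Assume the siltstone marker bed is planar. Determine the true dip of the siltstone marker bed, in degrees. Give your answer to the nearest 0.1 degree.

36.9°

Let the plane be z = a·x + b·y + c.
W-2−W-1: 173a − 194b = −59.7;  W-3−W-1: 271a − 414b = −60.
Solving gives a = −0.68647, b = −0.30443.
Gradient magnitude |∇z| = √(a² + b²) = √(0.47124 + 0.09267) = 0.75094.
True dip = arctan(0.75094) = 36.9°, dipping toward ENE (azimuth ≈ 066°).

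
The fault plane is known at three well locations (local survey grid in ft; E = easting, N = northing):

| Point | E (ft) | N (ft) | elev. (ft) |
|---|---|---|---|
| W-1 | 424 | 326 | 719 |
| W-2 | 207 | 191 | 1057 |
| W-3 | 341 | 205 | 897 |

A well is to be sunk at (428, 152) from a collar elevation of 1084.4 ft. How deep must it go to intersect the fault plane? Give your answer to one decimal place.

Let the plane be z = a·E + b·N + c.
W-2−W-1: −217a − 135b = 338;  W-3−W-1: −83a − 121b = 178.
Solving gives a = −1.12065, b = −0.70237.
Then c = 719 − a·424 − b·326 = 1423.13.
At (428, 152): z_contact = −479.64 − 106.76 + 1423.13 = 836.73 ft.
Depth below ground = 1084.4 − 836.73 = 247.7 ft.

247.7 ft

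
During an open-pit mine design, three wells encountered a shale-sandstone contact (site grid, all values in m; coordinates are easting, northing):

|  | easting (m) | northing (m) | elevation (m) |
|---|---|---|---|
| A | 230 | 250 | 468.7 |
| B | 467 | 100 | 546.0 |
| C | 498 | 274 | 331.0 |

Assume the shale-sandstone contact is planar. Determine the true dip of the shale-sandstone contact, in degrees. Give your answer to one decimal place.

Let the plane be z = a·easting + b·northing + c.
B−A: 237a − 150b = 77.3;  C−A: 268a + 24b = −137.7.
Solving gives a = −0.40969, b = −1.16264.
Gradient magnitude |∇z| = √(a² + b²) = √(0.16784 + 1.35174) = 1.23271.
True dip = arctan(1.23271) = 51.0°, dipping toward NNE (azimuth ≈ 019°).

51.0°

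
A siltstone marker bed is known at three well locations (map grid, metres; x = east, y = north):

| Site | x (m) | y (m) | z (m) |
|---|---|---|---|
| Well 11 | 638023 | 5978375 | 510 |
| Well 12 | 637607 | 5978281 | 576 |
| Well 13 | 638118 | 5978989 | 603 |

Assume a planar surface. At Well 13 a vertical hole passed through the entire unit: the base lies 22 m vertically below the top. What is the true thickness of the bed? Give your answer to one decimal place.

Let the plane be z = a·x + b·y + c.
Well 12−Well 11: −416a − 94b = 66;  Well 13−Well 11: 95a + 614b = 93.
Solving gives a = −0.19987, b = 0.18239.
|∇z| = √(a²+b²) = 0.27058, so dip δ = arctan(0.27058) = 15.14°.
True thickness = vertical thickness × cos δ = 22 × cos 15.14° = 21.2 m.

21.2 m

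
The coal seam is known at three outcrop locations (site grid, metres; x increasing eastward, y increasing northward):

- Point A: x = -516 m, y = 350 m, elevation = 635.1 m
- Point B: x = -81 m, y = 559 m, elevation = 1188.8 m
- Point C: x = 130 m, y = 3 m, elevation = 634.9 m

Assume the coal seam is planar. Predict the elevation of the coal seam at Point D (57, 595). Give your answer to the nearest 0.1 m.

Let the plane be z = a·x + b·y + c.
Point B−Point A: 435a + 209b = 553.7;  Point C−Point A: 646a − 347b = −0.2.
Solving gives a = 0.67175, b = 1.25115.
Then c = 635.1 − a·-516 − b·350 = 543.82.
At (57, 595): z = 38.3 + 744.4 + 543.82 = 1326.5 m.

1326.5 m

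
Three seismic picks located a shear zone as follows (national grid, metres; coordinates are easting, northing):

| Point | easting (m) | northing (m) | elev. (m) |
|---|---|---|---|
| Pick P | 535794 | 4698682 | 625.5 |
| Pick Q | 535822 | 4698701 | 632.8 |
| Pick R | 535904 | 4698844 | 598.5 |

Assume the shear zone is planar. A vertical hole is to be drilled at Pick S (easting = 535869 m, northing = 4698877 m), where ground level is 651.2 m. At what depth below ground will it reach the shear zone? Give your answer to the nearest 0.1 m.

Let the plane be z = a·easting + b·northing + c.
Pick Q−Pick P: 28a + 19b = 7.3;  Pick R−Pick P: 110a + 162b = −27.
Solving gives a = 0.693213410, b = −0.637367130.
Then c = 625.5 − a·535794 − b·4698682 = 2623991.38.
At (535869, 4698877): z_contact = 371471.58 − 2994909.75 + 2623991.38 = 553.20 m.
Depth below ground = 651.2 − 553.20 = 98.0 m.

98.0 m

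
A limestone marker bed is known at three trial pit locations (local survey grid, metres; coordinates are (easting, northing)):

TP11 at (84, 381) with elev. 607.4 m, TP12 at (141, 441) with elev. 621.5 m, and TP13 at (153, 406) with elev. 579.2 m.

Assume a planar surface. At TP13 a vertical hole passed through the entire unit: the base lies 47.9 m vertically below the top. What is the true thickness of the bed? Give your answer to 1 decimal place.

Let the plane be z = a·E + b·N + c.
TP12−TP11: 57a + 60b = 14.1;  TP13−TP11: 69a + 25b = −28.2.
Solving gives a = −0.75304, b = 0.95039.
|∇z| = √(a²+b²) = 1.21256, so dip δ = arctan(1.21256) = 50.49°.
True thickness = vertical thickness × cos δ = 47.9 × cos 50.49° = 30.5 m.

30.5 m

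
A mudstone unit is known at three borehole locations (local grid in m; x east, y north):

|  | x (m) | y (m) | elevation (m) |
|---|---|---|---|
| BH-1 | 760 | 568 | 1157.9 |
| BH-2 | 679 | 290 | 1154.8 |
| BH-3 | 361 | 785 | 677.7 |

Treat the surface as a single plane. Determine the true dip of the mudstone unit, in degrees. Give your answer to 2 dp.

47.32°

Let the plane be z = a·x + b·y + c.
BH-2−BH-1: −81a − 278b = −3.1;  BH-3−BH-1: −399a + 217b = −480.2.
Solving gives a = 1.04412, b = −0.29307.
Gradient magnitude |∇z| = √(a² + b²) = √(1.09019 + 0.08589) = 1.08447.
True dip = arctan(1.08447) = 47.32°, dipping toward WNW (azimuth ≈ 286°).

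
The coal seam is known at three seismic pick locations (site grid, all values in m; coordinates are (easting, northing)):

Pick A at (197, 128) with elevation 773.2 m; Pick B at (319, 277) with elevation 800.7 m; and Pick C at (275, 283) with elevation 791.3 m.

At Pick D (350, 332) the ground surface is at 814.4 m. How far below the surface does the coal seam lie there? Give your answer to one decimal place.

Let the plane be z = a·E + b·N + c.
Pick B−Pick A: 122a + 149b = 27.5;  Pick C−Pick A: 78a + 155b = 18.1.
Solving gives a = 0.21482, b = 0.00867.
Then c = 773.2 − a·197 − b·128 = 729.77.
At (350, 332): z_contact = 75.19 + 2.88 + 729.77 = 807.84 m.
Depth below ground = 814.4 − 807.84 = 6.6 m.

6.6 m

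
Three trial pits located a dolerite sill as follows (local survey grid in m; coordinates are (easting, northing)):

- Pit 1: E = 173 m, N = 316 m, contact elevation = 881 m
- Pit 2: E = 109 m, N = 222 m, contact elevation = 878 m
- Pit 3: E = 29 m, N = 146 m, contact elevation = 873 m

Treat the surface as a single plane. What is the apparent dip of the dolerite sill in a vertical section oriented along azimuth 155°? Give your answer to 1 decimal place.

Two edge vectors: Pit 1→Pit 2 = (-64, -94, -3), Pit 1→Pit 3 = (-144, -170, -8).
Normal n = (Pit 1→Pit 2) × (Pit 1→Pit 3) = (242, -80, -2656).
So ∂z/∂E = −n_x/n_z = 0.09111 and ∂z/∂N = −n_y/n_z = −0.03012.
Unit vector along 155° is (sin 155°, cos 155°) = (0.4226, -0.9063).
Slope in that direction = a·(0.4226) + b·(-0.9063) = 0.06581.
Apparent dip = arctan|0.06581| = 3.8° (true dip is 5.5°, so apparent ≤ true as expected).

3.8°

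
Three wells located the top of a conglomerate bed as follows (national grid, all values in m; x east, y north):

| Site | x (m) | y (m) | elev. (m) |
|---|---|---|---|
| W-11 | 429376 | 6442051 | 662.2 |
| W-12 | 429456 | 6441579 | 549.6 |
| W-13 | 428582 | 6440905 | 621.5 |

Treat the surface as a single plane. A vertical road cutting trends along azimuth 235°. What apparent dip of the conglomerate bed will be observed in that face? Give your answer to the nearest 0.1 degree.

4.5°

Let the plane be z = a·x + b·y + c.
W-12−W-11: 80a − 472b = −112.6;  W-13−W-11: −794a − 1146b = −40.7.
Solving gives a = −0.23546, b = 0.19865.
Unit vector along 235° is (sin 235°, cos 235°) = (-0.8192, -0.5736).
Slope in that direction = a·(-0.8192) + b·(-0.5736) = 0.07893.
Apparent dip = arctan|0.07893| = 4.5° (true dip is 17.1°, so apparent ≤ true as expected).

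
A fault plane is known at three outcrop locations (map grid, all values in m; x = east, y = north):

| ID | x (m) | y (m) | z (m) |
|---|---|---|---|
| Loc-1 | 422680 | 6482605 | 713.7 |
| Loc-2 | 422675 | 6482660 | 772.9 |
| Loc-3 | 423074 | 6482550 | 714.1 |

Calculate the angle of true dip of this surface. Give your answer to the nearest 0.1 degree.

47.8°

Let the plane be z = a·x + b·y + c.
Loc-2−Loc-1: −5a + 55b = 59.2;  Loc-3−Loc-1: 394a − 55b = 0.4.
Solving gives a = 0.15321, b = 1.09029.
Gradient magnitude |∇z| = √(a² + b²) = √(0.02347 + 1.18874) = 1.10100.
True dip = arctan(1.10100) = 47.8°, dipping toward S (azimuth ≈ 188°).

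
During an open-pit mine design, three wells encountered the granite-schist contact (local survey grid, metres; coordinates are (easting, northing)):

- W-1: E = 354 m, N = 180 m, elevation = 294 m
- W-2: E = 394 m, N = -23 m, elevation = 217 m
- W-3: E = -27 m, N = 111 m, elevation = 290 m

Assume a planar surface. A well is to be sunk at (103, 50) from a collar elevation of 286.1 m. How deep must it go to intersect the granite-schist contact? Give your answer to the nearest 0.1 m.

Two edge vectors: W-1→W-2 = (40, -203, -77), W-1→W-3 = (-381, -69, -4).
Normal n = (W-1→W-2) × (W-1→W-3) = (-4501, 29497, -80103).
So ∂z/∂E = −n_x/n_z = −0.05619 and ∂z/∂N = −n_y/n_z = 0.36824.
Intercept c from W-1: 294 + 19.89 − 66.28 = 247.61.
At (103, 50): z_contact = −5.79 + 18.41 + 247.61 = 260.23 m.
Depth below ground = 286.1 − 260.23 = 25.9 m.

25.9 m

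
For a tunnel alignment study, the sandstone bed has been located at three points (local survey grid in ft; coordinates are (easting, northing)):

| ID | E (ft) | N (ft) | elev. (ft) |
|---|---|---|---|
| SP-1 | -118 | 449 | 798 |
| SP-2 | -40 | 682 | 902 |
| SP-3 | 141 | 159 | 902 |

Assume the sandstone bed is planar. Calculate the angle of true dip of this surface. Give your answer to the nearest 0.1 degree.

34.8°

Two edge vectors: SP-1→SP-2 = (78, 233, 104), SP-1→SP-3 = (259, -290, 104).
Normal n = (SP-1→SP-2) × (SP-1→SP-3) = (54392, 18824, -82967).
So ∂z/∂E = −n_x/n_z = 0.65559 and ∂z/∂N = −n_y/n_z = 0.22689.
Gradient magnitude |∇z| = √(a² + b²) = √(0.42979 + 0.05148) = 0.69374.
True dip = arctan(0.69374) = 34.8°, dipping toward WSW (azimuth ≈ 251°).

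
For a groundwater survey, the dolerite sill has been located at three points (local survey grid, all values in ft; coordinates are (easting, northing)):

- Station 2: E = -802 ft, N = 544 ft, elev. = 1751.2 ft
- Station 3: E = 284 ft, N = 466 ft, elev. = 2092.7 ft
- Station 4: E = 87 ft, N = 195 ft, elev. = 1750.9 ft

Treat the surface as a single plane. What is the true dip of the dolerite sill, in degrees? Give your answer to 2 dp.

46.51°

Let the plane be z = a·E + b·N + c.
Station 3−Station 2: 1086a − 78b = 341.5;  Station 4−Station 2: 889a − 349b = −0.3.
Solving gives a = 0.38495, b = 0.98142.
Gradient magnitude |∇z| = √(a² + b²) = √(0.14818 + 0.96319) = 1.05422.
True dip = arctan(1.05422) = 46.51°, dipping toward SSW (azimuth ≈ 201°).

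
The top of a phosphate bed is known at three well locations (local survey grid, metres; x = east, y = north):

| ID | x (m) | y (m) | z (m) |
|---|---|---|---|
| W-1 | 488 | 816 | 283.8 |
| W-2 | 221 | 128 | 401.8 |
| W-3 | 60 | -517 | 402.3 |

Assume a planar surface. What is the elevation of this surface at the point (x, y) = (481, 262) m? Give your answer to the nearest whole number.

122 m

Two edge vectors: W-1→W-2 = (-267, -688, 118), W-1→W-3 = (-428, -1333, 118.5).
Normal n = (W-1→W-2) × (W-1→W-3) = (75766, -18864.5, 61447).
So ∂z/∂x = −n_x/n_z = −1.23303 and ∂z/∂y = −n_y/n_z = 0.30700.
Intercept c from W-1: 283.8 + 601.72 − 250.52 = 635.00.
At (481, 262): z = −593.1 + 80.4 + 635.00 = 122.4 m.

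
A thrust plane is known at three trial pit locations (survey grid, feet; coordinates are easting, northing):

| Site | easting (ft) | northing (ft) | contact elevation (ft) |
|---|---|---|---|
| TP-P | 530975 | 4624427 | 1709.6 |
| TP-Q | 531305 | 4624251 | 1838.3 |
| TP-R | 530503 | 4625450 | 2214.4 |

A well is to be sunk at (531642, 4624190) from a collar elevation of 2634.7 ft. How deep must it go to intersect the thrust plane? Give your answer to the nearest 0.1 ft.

558.9 ft

Let the plane be z = a·easting + b·northing + c.
TP-Q−TP-P: 330a − 176b = 128.7;  TP-R−TP-P: −472a + 1023b = 504.8.
Solving gives a = 0.866362693, b = 0.893180050.
Then c = 1709.6 − a·530975 − b·4624427 = −4588753.27.
At (531642, 4624190): z_contact = 460594.80 + 4130234.26 − 4588753.27 = 2075.78 ft.
Depth below ground = 2634.7 − 2075.78 = 558.9 ft.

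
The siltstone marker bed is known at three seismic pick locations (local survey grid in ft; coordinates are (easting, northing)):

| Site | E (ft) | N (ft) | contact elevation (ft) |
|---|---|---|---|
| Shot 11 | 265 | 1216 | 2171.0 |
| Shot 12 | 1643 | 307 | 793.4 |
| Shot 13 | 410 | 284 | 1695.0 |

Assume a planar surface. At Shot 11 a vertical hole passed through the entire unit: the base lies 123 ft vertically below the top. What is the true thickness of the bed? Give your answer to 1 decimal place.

94.3 ft

Let the plane be z = a·E + b·N + c.
Shot 12−Shot 11: 1378a − 909b = −1377.6;  Shot 13−Shot 11: 145a − 932b = −476.
Solving gives a = −0.73861, b = 0.39582.
|∇z| = √(a²+b²) = 0.83798, so dip δ = arctan(0.83798) = 39.96°.
True thickness = vertical thickness × cos δ = 123 × cos 39.96° = 94.3 ft.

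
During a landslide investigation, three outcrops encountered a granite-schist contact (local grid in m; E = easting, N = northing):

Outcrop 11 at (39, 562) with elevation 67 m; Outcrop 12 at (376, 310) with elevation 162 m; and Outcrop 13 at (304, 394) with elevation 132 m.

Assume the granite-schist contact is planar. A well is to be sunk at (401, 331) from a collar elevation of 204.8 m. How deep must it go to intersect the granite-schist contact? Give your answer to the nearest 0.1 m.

Let the plane be z = a·E + b·N + c.
Outcrop 12−Outcrop 11: 337a − 252b = 95;  Outcrop 13−Outcrop 11: 265a − 168b = 65.
Solving gives a = 0.04132, b = −0.32172.
Then c = 67 − a·39 − b·562 = 246.20.
At (401, 331): z_contact = 16.57 − 106.49 + 246.20 = 156.28 m.
Depth below ground = 204.8 − 156.28 = 48.5 m.

48.5 m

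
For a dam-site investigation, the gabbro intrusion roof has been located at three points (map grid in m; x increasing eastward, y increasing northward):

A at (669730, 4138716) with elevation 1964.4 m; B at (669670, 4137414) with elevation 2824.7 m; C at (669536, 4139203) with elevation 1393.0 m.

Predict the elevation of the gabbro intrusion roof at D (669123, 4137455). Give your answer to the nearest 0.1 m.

Two edge vectors: A→B = (-60, -1302, 860.3), A→C = (-194, 487, -571.4).
Normal n = (A→B) × (A→C) = (324996.7, -201182.2, -281808).
So ∂z/∂x = −n_x/n_z = 1.153255763 and ∂z/∂y = −n_y/n_z = −0.713898115.
Intercept c from A: 1964.4 − 772369.98 + 2954621.55 = 2184215.97.
At (669123, 4137455): z = 771670.0 − 2953721.3 + 2184215.97 = 2164.6 m.

2164.6 m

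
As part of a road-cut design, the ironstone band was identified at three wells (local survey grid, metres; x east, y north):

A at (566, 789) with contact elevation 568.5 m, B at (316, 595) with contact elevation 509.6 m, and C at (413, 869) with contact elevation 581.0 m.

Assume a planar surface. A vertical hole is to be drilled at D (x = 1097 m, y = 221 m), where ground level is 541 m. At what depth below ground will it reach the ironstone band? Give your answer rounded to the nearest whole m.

Two edge vectors: A→B = (-250, -194, -58.9), A→C = (-153, 80, 12.5).
Normal n = (A→B) × (A→C) = (2287, 12136.7, -49682).
So ∂z/∂x = −n_x/n_z = 0.04603 and ∂z/∂y = −n_y/n_z = 0.24429.
Intercept c from A: 568.5 − 26.05 − 192.74 = 349.70.
At (1097, 221): z_contact = 50.5 + 54.0 + 349.70 = 454.2 m.
Depth below ground = 541 − 454.2 = 87 m.

87 m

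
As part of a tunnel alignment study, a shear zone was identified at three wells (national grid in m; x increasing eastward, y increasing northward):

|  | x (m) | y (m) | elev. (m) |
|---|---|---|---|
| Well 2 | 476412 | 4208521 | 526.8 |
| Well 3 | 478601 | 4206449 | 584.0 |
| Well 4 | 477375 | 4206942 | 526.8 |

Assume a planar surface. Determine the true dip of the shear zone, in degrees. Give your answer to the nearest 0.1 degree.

4.1°

Let the plane be z = a·x + b·y + c.
Well 3−Well 2: 2189a − 2072b = 57.2;  Well 4−Well 2: 963a − 1579b = 0.
Solving gives a = 0.06182, b = 0.03770.
Gradient magnitude |∇z| = √(a² + b²) = √(0.00382 + 0.00142) = 0.07241.
True dip = arctan(0.07241) = 4.1°, dipping toward WSW (azimuth ≈ 239°).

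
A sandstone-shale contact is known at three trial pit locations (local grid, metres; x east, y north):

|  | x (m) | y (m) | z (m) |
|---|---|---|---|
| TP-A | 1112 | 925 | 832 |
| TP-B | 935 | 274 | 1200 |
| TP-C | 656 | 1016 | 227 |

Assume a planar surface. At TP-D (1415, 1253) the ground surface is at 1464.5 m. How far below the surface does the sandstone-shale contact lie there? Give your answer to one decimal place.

Let the plane be z = a·x + b·y + c.
TP-B−TP-A: −177a − 651b = 368;  TP-C−TP-A: −456a + 91b = −605.
Solving gives a = 1.151468, b = −0.878356.
Then c = 832 − a·1112 − b·925 = 364.05.
At (1415, 1253): z_contact = 1629.33 − 1100.58 + 364.05 = 892.79 m.
Depth below ground = 1464.5 − 892.79 = 571.7 m.

571.7 m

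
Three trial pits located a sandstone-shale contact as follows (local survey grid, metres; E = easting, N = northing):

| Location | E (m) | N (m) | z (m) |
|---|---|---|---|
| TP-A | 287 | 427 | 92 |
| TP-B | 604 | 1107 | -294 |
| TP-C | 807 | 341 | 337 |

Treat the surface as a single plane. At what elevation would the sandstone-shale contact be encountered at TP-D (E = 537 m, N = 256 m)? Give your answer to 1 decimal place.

Let the plane be z = a·E + b·N + c.
TP-B−TP-A: 317a + 680b = −386;  TP-C−TP-A: 520a − 86b = 245.
Solving gives a = 0.350269, b = −0.730934.
Then c = 92 − a·287 − b·427 = 303.58.
At (537, 256): z = 188.1 − 187.1 + 303.58 = 304.6 m.

304.6 m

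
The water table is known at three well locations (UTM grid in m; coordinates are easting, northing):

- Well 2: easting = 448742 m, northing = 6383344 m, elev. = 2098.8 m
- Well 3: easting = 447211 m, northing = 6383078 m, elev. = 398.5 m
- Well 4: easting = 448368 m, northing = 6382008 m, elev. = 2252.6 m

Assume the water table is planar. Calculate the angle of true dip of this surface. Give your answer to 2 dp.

51.78°

Two edge vectors: Well 2→Well 3 = (-1531, -266, -1700.3), Well 2→Well 4 = (-374, -1336, 153.8).
Normal n = (Well 2→Well 3) × (Well 2→Well 4) = (-2312511.6, 871380, 1945932).
So ∂z/∂easting = −n_x/n_z = 1.18838 and ∂z/∂northing = −n_y/n_z = −0.44780.
Gradient magnitude |∇z| = √(a² + b²) = √(1.41225 + 0.20052) = 1.26995.
True dip = arctan(1.26995) = 51.78°, dipping toward WNW (azimuth ≈ 291°).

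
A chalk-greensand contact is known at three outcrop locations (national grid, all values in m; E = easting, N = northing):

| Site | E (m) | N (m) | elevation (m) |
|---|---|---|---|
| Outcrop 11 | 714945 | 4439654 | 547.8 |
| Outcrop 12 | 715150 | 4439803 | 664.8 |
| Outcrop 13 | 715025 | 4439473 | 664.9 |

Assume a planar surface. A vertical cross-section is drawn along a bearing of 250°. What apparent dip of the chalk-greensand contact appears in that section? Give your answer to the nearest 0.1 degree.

Let the plane be z = a·E + b·N + c.
Outcrop 12−Outcrop 11: 205a + 149b = 117;  Outcrop 13−Outcrop 11: 80a − 181b = 117.1.
Solving gives a = 0.78786, b = −0.29874.
Unit vector along 250° is (sin 250°, cos 250°) = (-0.9397, -0.3420).
Slope in that direction = a·(-0.9397) + b·(-0.3420) = −0.63817.
Apparent dip = arctan|0.63817| = 32.5° (true dip is 40.1°, so apparent ≤ true as expected).

32.5°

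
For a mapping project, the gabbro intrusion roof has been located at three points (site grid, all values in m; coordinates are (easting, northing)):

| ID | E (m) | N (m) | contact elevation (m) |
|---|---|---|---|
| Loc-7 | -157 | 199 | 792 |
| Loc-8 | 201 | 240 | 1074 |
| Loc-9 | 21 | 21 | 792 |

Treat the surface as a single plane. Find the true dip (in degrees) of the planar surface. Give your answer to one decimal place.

45.0°

Let the plane be z = a·E + b·N + c.
Loc-8−Loc-7: 358a + 41b = 282;  Loc-9−Loc-7: 178a − 178b = 0.
Solving gives a = 0.70677, b = 0.70677.
Gradient magnitude |∇z| = √(a² + b²) = √(0.49952 + 0.49952) = 0.99952.
True dip = arctan(0.99952) = 45.0°, dipping toward SW (azimuth ≈ 225°).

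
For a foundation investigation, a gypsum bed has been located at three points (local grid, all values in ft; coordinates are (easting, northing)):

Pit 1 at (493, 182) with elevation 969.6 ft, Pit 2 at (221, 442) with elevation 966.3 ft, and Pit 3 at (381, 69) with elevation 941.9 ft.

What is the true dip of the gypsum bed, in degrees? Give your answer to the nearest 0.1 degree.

Let the plane be z = a·E + b·N + c.
Pit 2−Pit 1: −272a + 260b = −3.3;  Pit 3−Pit 1: −112a − 113b = −27.7.
Solving gives a = 0.12655, b = 0.11970.
Gradient magnitude |∇z| = √(a² + b²) = √(0.01602 + 0.01433) = 0.17419.
True dip = arctan(0.17419) = 9.9°, dipping toward SW (azimuth ≈ 227°).

9.9°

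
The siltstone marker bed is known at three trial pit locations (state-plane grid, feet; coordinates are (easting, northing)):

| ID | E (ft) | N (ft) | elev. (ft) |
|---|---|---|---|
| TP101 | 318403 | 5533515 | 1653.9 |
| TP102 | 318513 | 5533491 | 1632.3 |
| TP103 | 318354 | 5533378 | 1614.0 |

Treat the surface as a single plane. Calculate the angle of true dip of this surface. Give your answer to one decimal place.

Two edge vectors: TP101→TP102 = (110, -24, -21.6), TP101→TP103 = (-49, -137, -39.9).
Normal n = (TP101→TP102) × (TP101→TP103) = (-2001.6, 5447.4, -16246).
So ∂z/∂E = −n_x/n_z = −0.12321 and ∂z/∂N = −n_y/n_z = 0.33531.
Gradient magnitude |∇z| = √(a² + b²) = √(0.01518 + 0.11243) = 0.35723.
True dip = arctan(0.35723) = 19.7°, dipping toward SSE (azimuth ≈ 160°).

19.7°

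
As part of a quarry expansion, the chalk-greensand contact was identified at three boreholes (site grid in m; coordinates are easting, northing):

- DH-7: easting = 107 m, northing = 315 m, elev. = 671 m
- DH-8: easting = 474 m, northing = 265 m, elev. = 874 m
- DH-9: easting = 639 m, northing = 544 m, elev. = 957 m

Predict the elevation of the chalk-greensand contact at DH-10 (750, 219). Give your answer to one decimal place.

1026.9 m

Let the plane be z = a·easting + b·northing + c.
DH-8−DH-7: 367a − 50b = 203;  DH-9−DH-7: 532a + 229b = 286.
Solving gives a = 0.54940, b = −0.02742.
Then c = 671 − a·107 − b·315 = 620.85.
At (750, 219): z = 412.0 − 6.0 + 620.85 = 1026.9 m.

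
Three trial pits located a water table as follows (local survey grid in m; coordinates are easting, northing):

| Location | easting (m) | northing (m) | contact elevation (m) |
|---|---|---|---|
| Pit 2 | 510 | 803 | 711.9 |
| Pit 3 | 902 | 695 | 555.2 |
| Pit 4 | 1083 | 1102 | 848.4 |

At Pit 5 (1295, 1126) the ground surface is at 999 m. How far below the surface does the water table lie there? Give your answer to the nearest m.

169 m

Let the plane be z = a·easting + b·northing + c.
Pit 3−Pit 2: 392a − 108b = −156.7;  Pit 4−Pit 2: 573a + 299b = 136.5.
Solving gives a = −0.17930, b = 0.80013.
Then c = 711.9 − a·510 − b·803 = 160.84.
At (1295, 1126): z_contact = −232.2 + 900.9 + 160.84 = 829.6 m.
Depth below ground = 999 − 829.6 = 169 m.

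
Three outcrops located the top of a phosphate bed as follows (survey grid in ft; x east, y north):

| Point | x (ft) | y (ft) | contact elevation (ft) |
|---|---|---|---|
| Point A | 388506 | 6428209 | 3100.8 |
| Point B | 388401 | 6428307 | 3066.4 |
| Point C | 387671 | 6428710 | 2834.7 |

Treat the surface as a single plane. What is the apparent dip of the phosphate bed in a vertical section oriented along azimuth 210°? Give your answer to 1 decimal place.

7.3°

Let the plane be z = a·x + b·y + c.
Point B−Point A: −105a + 98b = −34.4;  Point C−Point A: −835a + 501b = −266.1.
Solving gives a = 0.30260, b = −0.02681.
Unit vector along 210° is (sin 210°, cos 210°) = (-0.5000, -0.8660).
Slope in that direction = a·(-0.5000) + b·(-0.8660) = −0.12808.
Apparent dip = arctan|0.12808| = 7.3° (true dip is 16.9°, so apparent ≤ true as expected).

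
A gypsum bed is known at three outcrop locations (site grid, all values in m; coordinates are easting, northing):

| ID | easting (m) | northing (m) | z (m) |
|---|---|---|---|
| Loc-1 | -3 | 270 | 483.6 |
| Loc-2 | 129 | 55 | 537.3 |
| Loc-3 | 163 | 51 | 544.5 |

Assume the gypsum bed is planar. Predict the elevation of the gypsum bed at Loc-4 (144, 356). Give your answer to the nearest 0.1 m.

Let the plane be z = a·easting + b·northing + c.
Loc-2−Loc-1: 132a − 215b = 53.7;  Loc-3−Loc-1: 166a − 219b = 60.9.
Solving gives a = 0.19658, b = −0.12908.
Then c = 483.6 − a·-3 − b·270 = 519.04.
At (144, 356): z = 28.3 − 46.0 + 519.04 = 501.4 m.

501.4 m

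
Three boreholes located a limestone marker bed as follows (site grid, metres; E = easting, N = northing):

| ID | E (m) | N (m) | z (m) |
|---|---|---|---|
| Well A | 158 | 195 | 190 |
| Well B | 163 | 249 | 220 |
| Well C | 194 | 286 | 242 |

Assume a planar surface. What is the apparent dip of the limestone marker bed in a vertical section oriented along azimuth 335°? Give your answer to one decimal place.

25.5°

Let the plane be z = a·E + b·N + c.
Well B−Well A: 5a + 54b = 30;  Well C−Well A: 36a + 91b = 52.
Solving gives a = 0.05238, b = 0.55071.
Unit vector along 335° is (sin 335°, cos 335°) = (-0.4226, 0.9063).
Slope in that direction = a·(-0.4226) + b·(0.9063) = 0.47697.
Apparent dip = arctan|0.47697| = 25.5° (true dip is 29.0°, so apparent ≤ true as expected).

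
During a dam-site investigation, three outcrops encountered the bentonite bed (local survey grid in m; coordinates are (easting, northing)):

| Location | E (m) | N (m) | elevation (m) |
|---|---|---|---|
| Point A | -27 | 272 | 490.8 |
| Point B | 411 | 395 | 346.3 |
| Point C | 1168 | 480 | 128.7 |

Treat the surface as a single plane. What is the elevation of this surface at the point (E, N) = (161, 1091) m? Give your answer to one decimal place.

Two edge vectors: Point A→Point B = (438, 123, -144.5), Point A→Point C = (1195, 208, -362.1).
Normal n = (Point A→Point B) × (Point A→Point C) = (-14482.3, -14077.7, -55881).
So ∂z/∂E = −n_x/n_z = −0.259163 and ∂z/∂N = −n_y/n_z = −0.251923.
Intercept c from Point A: 490.8 − 7.00 + 68.52 = 552.33.
At (161, 1091): z = −41.7 − 274.8 + 552.33 = 235.8 m.

235.8 m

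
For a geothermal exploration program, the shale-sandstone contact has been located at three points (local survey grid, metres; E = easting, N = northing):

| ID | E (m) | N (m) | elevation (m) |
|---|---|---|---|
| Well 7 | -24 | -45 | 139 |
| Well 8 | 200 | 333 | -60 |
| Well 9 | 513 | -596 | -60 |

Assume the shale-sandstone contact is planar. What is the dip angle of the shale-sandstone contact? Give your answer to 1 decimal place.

30.9°

Two edge vectors: Well 7→Well 8 = (224, 378, -199), Well 7→Well 9 = (537, -551, -199).
Normal n = (Well 7→Well 8) × (Well 7→Well 9) = (-184871, -62287, -326410).
So ∂z/∂E = −n_x/n_z = −0.56638 and ∂z/∂N = −n_y/n_z = −0.19082.
Gradient magnitude |∇z| = √(a² + b²) = √(0.32078 + 0.03641) = 0.59766.
True dip = arctan(0.59766) = 30.9°, dipping toward ENE (azimuth ≈ 071°).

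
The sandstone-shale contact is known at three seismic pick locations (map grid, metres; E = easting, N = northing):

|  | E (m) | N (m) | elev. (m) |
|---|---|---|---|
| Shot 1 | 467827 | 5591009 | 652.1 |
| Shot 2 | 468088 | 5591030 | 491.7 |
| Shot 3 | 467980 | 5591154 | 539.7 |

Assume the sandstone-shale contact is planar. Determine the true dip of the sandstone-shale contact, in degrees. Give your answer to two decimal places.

Let the plane be z = a·E + b·N + c.
Shot 2−Shot 1: 261a + 21b = −160.4;  Shot 3−Shot 1: 153a + 145b = −112.4.
Solving gives a = −0.60342, b = −0.13846.
Gradient magnitude |∇z| = √(a² + b²) = √(0.36411 + 0.01917) = 0.61910.
True dip = arctan(0.61910) = 31.76°, dipping toward ENE (azimuth ≈ 077°).

31.76°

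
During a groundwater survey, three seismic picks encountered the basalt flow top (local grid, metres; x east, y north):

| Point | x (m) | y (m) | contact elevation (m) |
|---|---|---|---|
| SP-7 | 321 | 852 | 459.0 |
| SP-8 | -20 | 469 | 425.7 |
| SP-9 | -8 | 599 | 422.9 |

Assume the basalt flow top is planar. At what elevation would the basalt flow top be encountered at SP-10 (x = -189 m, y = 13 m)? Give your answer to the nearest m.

418 m

Let the plane be z = a·x + b·y + c.
SP-8−SP-7: −341a − 383b = −33.3;  SP-9−SP-7: −329a − 253b = −36.1.
Solving gives a = 0.13594, b = −0.03409.
Then c = 459 − a·321 − b·852 = 444.41.
At (-189, 13): z = −25.7 − 0.4 + 444.41 = 418.3 m.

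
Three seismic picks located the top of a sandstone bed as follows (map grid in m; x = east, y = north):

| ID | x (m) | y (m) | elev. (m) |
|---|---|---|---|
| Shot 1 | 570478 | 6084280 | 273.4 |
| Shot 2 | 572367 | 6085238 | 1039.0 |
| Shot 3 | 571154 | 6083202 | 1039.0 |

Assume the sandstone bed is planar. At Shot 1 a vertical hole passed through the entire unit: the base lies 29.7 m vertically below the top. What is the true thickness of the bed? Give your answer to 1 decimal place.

Two edge vectors: Shot 1→Shot 2 = (1889, 958, 765.6), Shot 1→Shot 3 = (676, -1078, 765.6).
Normal n = (Shot 1→Shot 2) × (Shot 1→Shot 3) = (1558761.6, -928672.8, -2683950).
So ∂z/∂x = −n_x/n_z = 0.58077 and ∂z/∂y = −n_y/n_z = −0.34601.
|∇z| = √(a²+b²) = 0.67603, so dip δ = arctan(0.67603) = 34.06°.
True thickness = vertical thickness × cos δ = 29.7 × cos 34.06° = 24.6 m.

24.6 m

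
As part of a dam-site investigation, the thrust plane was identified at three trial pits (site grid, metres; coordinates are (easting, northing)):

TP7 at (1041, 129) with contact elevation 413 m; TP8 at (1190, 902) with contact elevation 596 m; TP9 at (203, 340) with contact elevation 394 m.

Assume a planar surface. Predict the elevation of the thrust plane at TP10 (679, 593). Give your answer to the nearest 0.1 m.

Let the plane be z = a·E + b·N + c.
TP8−TP7: 149a + 773b = 183;  TP9−TP7: −838a + 211b = −19.
Solving gives a = 0.078473, b = 0.221614.
Then c = 413 − a·1041 − b·129 = 302.72.
At (679, 593): z = 53.3 + 131.4 + 302.72 = 487.4 m.

487.4 m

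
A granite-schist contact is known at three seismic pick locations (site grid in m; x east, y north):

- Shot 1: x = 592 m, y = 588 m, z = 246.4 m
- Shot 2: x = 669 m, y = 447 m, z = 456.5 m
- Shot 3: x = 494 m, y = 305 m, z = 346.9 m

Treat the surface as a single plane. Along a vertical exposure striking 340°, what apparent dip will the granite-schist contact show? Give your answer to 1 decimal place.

49.8°

Two edge vectors: Shot 1→Shot 2 = (77, -141, 210.1), Shot 1→Shot 3 = (-98, -283, 100.5).
Normal n = (Shot 1→Shot 2) × (Shot 1→Shot 3) = (45287.8, -28328.3, -35609).
So ∂z/∂x = −n_x/n_z = 1.27181 and ∂z/∂y = −n_y/n_z = −0.79554.
Unit vector along 340° is (sin 340°, cos 340°) = (-0.3420, 0.9397).
Slope in that direction = a·(-0.3420) + b·(0.9397) = −1.18254.
Apparent dip = arctan|1.18254| = 49.8° (true dip is 56.3°, so apparent ≤ true as expected).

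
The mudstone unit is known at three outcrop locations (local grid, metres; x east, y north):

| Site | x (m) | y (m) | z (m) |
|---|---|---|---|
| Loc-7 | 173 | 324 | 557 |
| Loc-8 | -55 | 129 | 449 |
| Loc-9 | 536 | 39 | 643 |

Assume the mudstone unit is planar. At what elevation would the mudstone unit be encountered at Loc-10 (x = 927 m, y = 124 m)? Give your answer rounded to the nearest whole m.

792 m

Let the plane be z = a·x + b·y + c.
Loc-8−Loc-7: −228a − 195b = −108;  Loc-9−Loc-7: 363a − 285b = 86.
Solving gives a = 0.35024, b = 0.14434.
Then c = 557 − a·173 − b·324 = 449.64.
At (927, 124): z = 324.7 + 17.9 + 449.64 = 792.2 m.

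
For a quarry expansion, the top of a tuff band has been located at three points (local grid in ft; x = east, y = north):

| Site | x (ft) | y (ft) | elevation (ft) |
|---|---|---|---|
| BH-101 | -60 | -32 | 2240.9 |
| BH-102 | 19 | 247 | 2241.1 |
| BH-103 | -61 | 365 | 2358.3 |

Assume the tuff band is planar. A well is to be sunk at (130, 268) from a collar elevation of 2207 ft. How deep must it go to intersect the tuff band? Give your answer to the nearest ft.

74 ft

Let the plane be z = a·x + b·y + c.
BH-102−BH-101: 79a + 279b = 0.2;  BH-103−BH-101: −1a + 397b = 117.4.
Solving gives a = −1.03265, b = 0.29312.
Then c = 2240.9 − a·-60 − b·-32 = 2188.32.
At (130, 268): z_contact = −134.2 + 78.6 + 2188.32 = 2132.6 ft.
Depth below ground = 2207 − 2132.6 = 74 ft.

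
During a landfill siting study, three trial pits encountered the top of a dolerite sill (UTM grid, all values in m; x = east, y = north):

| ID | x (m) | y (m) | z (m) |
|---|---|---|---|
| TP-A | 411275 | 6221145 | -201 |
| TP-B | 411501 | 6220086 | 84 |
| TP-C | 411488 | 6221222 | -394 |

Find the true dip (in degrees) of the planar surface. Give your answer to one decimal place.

40.9°

Two edge vectors: TP-A→TP-B = (226, -1059, 285), TP-A→TP-C = (213, 77, -193).
Normal n = (TP-A→TP-B) × (TP-A→TP-C) = (182442, 104323, 242969).
So ∂z/∂x = −n_x/n_z = −0.75089 and ∂z/∂y = −n_y/n_z = −0.42937.
Gradient magnitude |∇z| = √(a² + b²) = √(0.56383 + 0.18436) = 0.86498.
True dip = arctan(0.86498) = 40.9°, dipping toward ENE (azimuth ≈ 060°).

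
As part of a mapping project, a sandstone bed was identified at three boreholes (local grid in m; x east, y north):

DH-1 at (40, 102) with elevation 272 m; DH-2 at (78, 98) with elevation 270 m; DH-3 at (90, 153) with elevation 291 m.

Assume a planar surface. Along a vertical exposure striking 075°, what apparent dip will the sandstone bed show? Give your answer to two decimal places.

5.02°

Let the plane be z = a·x + b·y + c.
DH-2−DH-1: 38a − 4b = −2;  DH-3−DH-1: 50a + 51b = 19.
Solving gives a = −0.01216, b = 0.38447.
Unit vector along 075° is (sin 75°, cos 75°) = (0.9659, 0.2588).
Slope in that direction = a·(0.9659) + b·(0.2588) = 0.08776.
Apparent dip = arctan|0.08776| = 5.02° (true dip is 21.0°, so apparent ≤ true as expected).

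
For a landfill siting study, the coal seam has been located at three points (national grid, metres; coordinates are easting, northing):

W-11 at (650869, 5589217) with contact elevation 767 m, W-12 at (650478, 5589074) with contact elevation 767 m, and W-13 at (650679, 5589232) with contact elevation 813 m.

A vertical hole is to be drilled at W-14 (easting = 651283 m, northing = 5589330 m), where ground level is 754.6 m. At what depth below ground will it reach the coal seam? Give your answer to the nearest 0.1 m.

Let the plane be z = a·easting + b·northing + c.
W-12−W-11: −391a − 143b = 0;  W-13−W-11: −190a + 15b = 46.
Solving gives a = −0.199122143, b = 0.544452853.
Then c = 767 − a·650869 − b·5589217 = −2912695.71.
At (651283, 5589330): z_contact = −129684.87 + 3043126.67 − 2912695.71 = 746.09 m.
Depth below ground = 754.6 − 746.09 = 8.5 m.

8.5 m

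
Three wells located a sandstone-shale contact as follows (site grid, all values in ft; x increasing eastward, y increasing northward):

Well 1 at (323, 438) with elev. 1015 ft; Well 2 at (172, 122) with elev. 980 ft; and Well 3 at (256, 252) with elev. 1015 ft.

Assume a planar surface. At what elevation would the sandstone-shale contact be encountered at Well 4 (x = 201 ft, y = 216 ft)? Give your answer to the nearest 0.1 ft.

975.4 ft

Let the plane be z = a·x + b·y + c.
Well 2−Well 1: −151a − 316b = −35;  Well 3−Well 1: −67a − 186b = 0.
Solving gives a = 0.94157, b = −0.33917.
Then c = 1015 − a·323 − b·438 = 859.43.
At (201, 216): z = 189.3 − 73.3 + 859.43 = 975.4 ft.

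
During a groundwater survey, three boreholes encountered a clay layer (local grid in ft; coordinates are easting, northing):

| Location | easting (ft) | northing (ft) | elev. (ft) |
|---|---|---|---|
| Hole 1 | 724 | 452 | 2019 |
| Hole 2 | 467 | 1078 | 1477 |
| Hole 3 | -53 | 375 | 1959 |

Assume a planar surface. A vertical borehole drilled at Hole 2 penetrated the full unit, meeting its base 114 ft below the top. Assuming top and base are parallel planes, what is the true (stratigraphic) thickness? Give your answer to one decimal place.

88.3 ft

Two edge vectors: Hole 1→Hole 2 = (-257, 626, -542), Hole 1→Hole 3 = (-777, -77, -60).
Normal n = (Hole 1→Hole 2) × (Hole 1→Hole 3) = (-79294, 405714, 506191).
So ∂z/∂easting = −n_x/n_z = 0.15665 and ∂z/∂northing = −n_y/n_z = −0.80150.
|∇z| = √(a²+b²) = 0.81667, so dip δ = arctan(0.81667) = 39.24°.
True thickness = vertical thickness × cos δ = 114 × cos 39.24° = 88.3 ft.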